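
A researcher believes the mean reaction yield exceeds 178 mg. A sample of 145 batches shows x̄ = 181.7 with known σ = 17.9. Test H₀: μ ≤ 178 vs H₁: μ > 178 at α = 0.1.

z = 2.489. Critical value: 1.28. Reject H₀.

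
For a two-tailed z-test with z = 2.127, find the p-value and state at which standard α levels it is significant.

p = 2·P(Z > |2.127|) = 2·(1 - Φ(2.127)) ≈ 0.0334. Significant at α = 0.1; Significant at α = 0.05.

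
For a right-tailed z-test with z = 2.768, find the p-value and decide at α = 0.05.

p = P(Z > 2.768) = 1 - Φ(2.768) ≈ 0.0028. Since p < 0.05, reject H₀ (significant) at α = 0.05.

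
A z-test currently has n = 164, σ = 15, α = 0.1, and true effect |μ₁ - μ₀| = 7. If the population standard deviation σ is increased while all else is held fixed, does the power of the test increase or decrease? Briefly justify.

Power decreases: a larger σ inflates the standard error σ/√n, pulling the sampling distribution under H₁ back toward the critical value.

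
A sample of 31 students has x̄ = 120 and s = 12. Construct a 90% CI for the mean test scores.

CI = x̄ ± t*(s/√n) = 120 ± 1.697(12/√31) = (116.34, 123.66)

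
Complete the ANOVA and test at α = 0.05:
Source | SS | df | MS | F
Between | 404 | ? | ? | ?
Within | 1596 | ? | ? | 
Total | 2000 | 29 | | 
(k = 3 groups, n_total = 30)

df_between = 2, df_within = 27. MS_between = 202.0, MS_within = 59.11. F = 3.417, F_crit ≈ 3.354. Reject H₀.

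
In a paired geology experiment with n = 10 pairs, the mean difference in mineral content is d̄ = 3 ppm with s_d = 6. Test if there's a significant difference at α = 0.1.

t = d̄/(s_d/√n) = 3/(6/√10) = 1.581. df = 9, critical t = ±1.833. Fail to reject H₀.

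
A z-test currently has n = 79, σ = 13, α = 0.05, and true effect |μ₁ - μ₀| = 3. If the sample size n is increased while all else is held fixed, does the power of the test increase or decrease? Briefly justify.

Power increases: a larger n shrinks the standard error σ/√n, moving the sampling distribution under H₁ further from the critical value.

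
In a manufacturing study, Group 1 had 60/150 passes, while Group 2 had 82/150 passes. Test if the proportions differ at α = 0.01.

p̂₁ = 0.4, p̂₂ = 0.547, pooled p̂ = 0.473. z = -2.544. Critical: ±2.576. Fail to reject H₀.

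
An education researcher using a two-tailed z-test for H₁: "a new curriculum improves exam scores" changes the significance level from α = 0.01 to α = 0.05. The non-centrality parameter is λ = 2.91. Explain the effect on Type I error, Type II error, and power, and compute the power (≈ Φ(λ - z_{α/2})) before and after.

Increasing α from 0.01 to 0.05:
• Type I error rate increases (α is the Type I rate by definition).
• Critical value moves from z_{α/2} = 2.576 to 1.96, so power = Φ(λ - z_{α/2}) goes from Φ(2.91 - 2.576) = 0.631 to Φ(2.91 - 1.96) = 0.829.
• Type II error rate β = 1 - power therefore decreases (0.369 → 0.171).
Appropriate when false negatives are costly — here, keeping the old curriculum when the new one would have helped students.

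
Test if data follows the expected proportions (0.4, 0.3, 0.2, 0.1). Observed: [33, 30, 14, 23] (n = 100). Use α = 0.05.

Expected: [40.0, 30.0, 20.0, 10.0]. χ² = 19.925. df = 3, critical = 7.815. Reject H₀.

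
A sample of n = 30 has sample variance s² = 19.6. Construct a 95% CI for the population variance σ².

df = 29. χ²_{0.025} = 45.722, χ²_{0.975} = 16.047. CI for σ² = ((n-1)s²/χ²_{α/2}, (n-1)s²/χ²_{1-α/2}) = (29·19.6/45.722, 29·19.6/16.047) = (12.43, 35.42)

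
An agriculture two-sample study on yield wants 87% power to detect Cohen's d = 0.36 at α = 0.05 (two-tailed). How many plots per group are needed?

z_{α/2} = 1.96, z_β = Φ⁻¹(0.87) = 1.126. For small effect (d = 0.36): n per group = 2(z_{α/2} + z_β)²/d² = 2(1.96 + 1.126)²/0.36² = 147.0 → 147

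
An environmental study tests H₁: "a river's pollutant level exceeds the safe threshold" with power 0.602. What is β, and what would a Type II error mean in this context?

β = 1 - power = 1 - 0.602 = 0.398. A Type II error is failing to reject H₀ when H₀ is false (false negative) — here, failing to conclude that a river's pollutant level exceeds the safe threshold when in fact it is true. Consequence: allowing unsafe pollution to continue.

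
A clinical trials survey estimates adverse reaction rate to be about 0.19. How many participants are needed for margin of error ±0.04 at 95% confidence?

n = z²p(1-p)/E² = 1.96²×0.19×0.81/0.04² = 369.5 → n = 370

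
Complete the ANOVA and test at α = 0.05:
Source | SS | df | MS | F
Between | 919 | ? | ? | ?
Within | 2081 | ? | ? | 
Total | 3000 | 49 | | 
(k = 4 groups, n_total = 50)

df_between = 3, df_within = 46. MS_between = 306.33, MS_within = 45.24. F = 6.771, F_crit ≈ 2.807. Reject H₀.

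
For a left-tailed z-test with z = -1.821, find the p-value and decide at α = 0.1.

p = P(Z < -1.821) = Φ(-1.821) ≈ 0.0343. Since p < 0.1, reject H₀ (significant) at α = 0.1.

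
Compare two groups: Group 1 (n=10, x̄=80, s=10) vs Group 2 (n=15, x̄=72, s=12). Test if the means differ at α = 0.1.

Pooled sp = 11.26. t = 1.74, df = 23. Critical t = ±1.714. Reject H₀.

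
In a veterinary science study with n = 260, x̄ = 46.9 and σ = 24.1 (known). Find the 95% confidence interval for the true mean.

CI = x̄ ± z*(σ/√n) = 46.9 ± 1.96(24.1/√260) = 46.9 ± 2.93 = (43.97, 49.83)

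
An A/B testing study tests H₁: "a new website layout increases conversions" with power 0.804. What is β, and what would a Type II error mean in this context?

β = 1 - power = 1 - 0.804 = 0.196. A Type II error is failing to reject H₀ when H₀ is false (false negative) — here, failing to conclude that a new website layout increases conversions when in fact it is true. Consequence: discarding a layout that would have improved conversions — lost revenue.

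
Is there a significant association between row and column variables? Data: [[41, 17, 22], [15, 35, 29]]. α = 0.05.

χ² = 19.257. df = 2, critical = 5.991. Reject H₀. Variables are dependent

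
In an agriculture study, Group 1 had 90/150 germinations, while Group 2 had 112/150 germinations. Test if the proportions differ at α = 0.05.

p̂₁ = 0.6, p̂₂ = 0.747, pooled p̂ = 0.673. z = -2.708. Critical: ±1.96. Reject H₀.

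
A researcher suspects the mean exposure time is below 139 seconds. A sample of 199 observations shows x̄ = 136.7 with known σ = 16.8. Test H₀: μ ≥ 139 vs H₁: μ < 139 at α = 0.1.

z = -1.931. Critical value: -1.28. Reject H₀.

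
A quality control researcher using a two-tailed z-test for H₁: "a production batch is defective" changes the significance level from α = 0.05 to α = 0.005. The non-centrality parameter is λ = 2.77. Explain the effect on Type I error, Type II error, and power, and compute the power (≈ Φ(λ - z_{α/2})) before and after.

Decreasing α from 0.05 to 0.005:
• Type I error rate decreases (α is the Type I rate by definition).
• Critical value moves from z_{α/2} = 1.96 to 2.807, so power = Φ(λ - z_{α/2}) goes from Φ(2.77 - 1.96) = 0.791 to Φ(2.77 - 2.807) = 0.485.
• Type II error rate β = 1 - power therefore increases (0.209 → 0.515).
Appropriate when false positives are costly — here, scrapping a good batch — wasted material and cost for no reason.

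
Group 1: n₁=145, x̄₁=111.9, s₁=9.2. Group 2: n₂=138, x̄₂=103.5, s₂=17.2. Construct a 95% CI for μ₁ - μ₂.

Difference = 8.4. SE = √(9.2²/145 + 17.2²/138) = 1.652. CI = (5.16, 11.64)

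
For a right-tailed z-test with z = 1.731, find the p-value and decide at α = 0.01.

p = P(Z > 1.731) = 1 - Φ(1.731) ≈ 0.0417. Since p ≥ 0.01, fail to reject H₀ (not significant) at α = 0.01.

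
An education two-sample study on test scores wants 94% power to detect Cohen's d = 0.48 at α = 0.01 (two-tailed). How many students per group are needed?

z_{α/2} = 2.576, z_β = Φ⁻¹(0.94) = 1.555. For small effect (d = 0.48): n per group = 2(z_{α/2} + z_β)²/d² = 2(2.576 + 1.555)²/0.48² = 148.1 → 149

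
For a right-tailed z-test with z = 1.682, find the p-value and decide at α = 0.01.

p = P(Z > 1.682) = 1 - Φ(1.682) ≈ 0.0463. Since p ≥ 0.01, fail to reject H₀ (not significant) at α = 0.01.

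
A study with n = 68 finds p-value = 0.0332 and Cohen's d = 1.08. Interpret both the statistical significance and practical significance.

Statistically significant (p = 0.0332 < 0.05). Cohen's d = 1.08 indicates a large effect size. Both statistical and practical significance should be considered.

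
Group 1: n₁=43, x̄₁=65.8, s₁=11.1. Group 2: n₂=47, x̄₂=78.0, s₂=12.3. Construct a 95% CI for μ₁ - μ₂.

Difference = -12.2. SE = √(11.1²/43 + 12.3²/47) = 2.467. CI = (-17.03, -7.37)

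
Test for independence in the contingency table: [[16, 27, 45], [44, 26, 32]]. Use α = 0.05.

χ² = 14.327. df = 2, critical = 5.991. Reject H₀. Variables are dependent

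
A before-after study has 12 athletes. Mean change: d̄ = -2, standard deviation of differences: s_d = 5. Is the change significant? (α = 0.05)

t = d̄/(s_d/√n) = -2/(5/√12) = -1.386. df = 11, critical t = ±2.201. Fail to reject H₀.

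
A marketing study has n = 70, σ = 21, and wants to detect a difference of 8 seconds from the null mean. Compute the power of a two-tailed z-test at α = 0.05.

SE = σ/√n = 21/√70 = 2.51. Non-centrality λ = d/SE = 8/2.51 = 3.187. Power ≈ Φ(λ - z_{α/2}) = Φ(3.187 - 1.96) = Φ(1.227) = 0.89.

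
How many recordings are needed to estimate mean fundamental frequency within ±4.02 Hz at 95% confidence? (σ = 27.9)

n = (z*σ/E)² = (1.96×27.9/4.02)² = 185.04 → n = 186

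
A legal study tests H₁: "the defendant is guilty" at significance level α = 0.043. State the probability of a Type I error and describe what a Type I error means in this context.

P(Type I error) = α = 0.043. A Type I error is rejecting H₀ when H₀ is actually true (false positive) — here, concluding that the defendant is guilty when in fact this is not the case. Consequence: convicting an innocent person.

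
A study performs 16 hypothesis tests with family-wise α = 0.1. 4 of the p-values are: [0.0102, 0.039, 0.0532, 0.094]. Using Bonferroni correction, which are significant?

Bonferroni α = 0.1/16 = 0.00625. None of the given p-values are significant.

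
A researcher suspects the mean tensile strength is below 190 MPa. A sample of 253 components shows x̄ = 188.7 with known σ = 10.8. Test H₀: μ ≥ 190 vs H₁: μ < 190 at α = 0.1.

z = -1.915. Critical value: -1.28. Reject H₀.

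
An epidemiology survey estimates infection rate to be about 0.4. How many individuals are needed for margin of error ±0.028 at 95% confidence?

n = z²p(1-p)/E² = 1.96²×0.4×0.6/0.028² = 1176.0 → n = 1176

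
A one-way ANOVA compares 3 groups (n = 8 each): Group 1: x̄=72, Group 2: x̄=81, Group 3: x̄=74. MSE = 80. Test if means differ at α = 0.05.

Grand mean = 75.67. SS_between = 357.33, MS_between = 178.67. F = 2.233, F_crit ≈ 3.467. Fail to reject H₀.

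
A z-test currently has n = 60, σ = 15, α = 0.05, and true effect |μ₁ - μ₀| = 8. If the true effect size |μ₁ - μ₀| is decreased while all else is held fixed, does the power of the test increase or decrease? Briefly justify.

Power decreases: a smaller true effect decreases the non-centrality λ = |μ₁ - μ₀|/(σ/√n).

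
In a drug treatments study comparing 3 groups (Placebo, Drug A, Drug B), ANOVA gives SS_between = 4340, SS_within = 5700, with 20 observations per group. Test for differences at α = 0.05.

df_between = 2, df_within = 57. F = MS_between/MS_within = 2170.0/100.0 = 21.7. F_crit ≈ 3.159. Reject H₀. At least one mean differs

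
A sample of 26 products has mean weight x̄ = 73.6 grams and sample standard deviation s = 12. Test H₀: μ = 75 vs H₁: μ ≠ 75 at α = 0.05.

t = (x̄ - μ₀)/(s/√n) = (73.6 - 75)/(12/√26) = -0.595. df = 25, critical t = ±2.06. Fail to reject H₀.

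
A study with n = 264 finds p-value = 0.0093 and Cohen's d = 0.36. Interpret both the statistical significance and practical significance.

Statistically significant (p = 0.0093 < 0.05). Cohen's d = 0.36 indicates a small effect size. Both statistical and practical significance should be considered.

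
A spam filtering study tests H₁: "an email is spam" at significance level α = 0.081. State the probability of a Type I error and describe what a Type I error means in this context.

P(Type I error) = α = 0.081. A Type I error is rejecting H₀ when H₀ is actually true (false positive) — here, concluding that an email is spam when in fact this is not the case. Consequence: a legitimate email is sent to the spam folder and the user misses it.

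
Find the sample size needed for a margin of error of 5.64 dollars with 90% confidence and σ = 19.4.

n = (z*σ/E)² = (1.645×19.4/5.64)² = 32.02 → n = 33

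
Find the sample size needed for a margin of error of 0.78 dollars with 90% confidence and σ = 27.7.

n = (z*σ/E)² = (1.645×27.7/0.78)² = 3412.7 → n = 3413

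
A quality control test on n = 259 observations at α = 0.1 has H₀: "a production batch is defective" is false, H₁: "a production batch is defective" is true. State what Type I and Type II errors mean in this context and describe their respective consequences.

Type I (false positive): concluding that a production batch is defective when it is not — scrapping a good batch — wasted material and cost for no reason. Type II (false negative): failing to conclude that a production batch is defective when it is — shipping a defective batch — faulty products reach customers. Which is costlier depends on domain priorities and is a judgement call rather than a statistical fact.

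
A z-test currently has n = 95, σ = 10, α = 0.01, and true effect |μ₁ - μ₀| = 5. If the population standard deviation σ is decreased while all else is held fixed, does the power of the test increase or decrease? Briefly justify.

Power increases: a smaller σ shrinks the standard error σ/√n, moving the sampling distribution under H₁ further from the critical value.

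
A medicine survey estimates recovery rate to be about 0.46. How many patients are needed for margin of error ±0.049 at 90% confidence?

n = z²p(1-p)/E² = 1.645²×0.46×0.54/0.049² = 280.0 → n = 280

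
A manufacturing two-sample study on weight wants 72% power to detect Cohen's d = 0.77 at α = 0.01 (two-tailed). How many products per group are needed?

z_{α/2} = 2.576, z_β = Φ⁻¹(0.72) = 0.583. For medium effect (d = 0.77): n per group = 2(z_{α/2} + z_β)²/d² = 2(2.576 + 0.583)²/0.77² = 33.7 → 34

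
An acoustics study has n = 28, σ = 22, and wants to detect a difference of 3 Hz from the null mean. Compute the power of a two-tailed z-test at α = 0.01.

SE = σ/√n = 22/√28 = 4.158. Non-centrality λ = d/SE = 3/4.158 = 0.722. Power ≈ Φ(λ - z_{α/2}) = Φ(0.722 - 2.576) = Φ(-1.854) = 0.032.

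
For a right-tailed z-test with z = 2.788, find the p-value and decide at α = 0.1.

p = P(Z > 2.788) = 1 - Φ(2.788) ≈ 0.0027. Since p < 0.1, reject H₀ (significant) at α = 0.1.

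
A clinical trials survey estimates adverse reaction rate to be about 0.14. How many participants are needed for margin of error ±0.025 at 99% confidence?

n = z²p(1-p)/E² = 2.576²×0.14×0.86/0.025² = 1278.3 → n = 1279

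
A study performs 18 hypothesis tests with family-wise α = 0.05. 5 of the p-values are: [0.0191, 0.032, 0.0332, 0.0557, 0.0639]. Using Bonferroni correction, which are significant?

Bonferroni α = 0.05/18 = 0.00278. None of the given p-values are significant.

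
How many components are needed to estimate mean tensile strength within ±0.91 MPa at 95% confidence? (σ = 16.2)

n = (z*σ/E)² = (1.96×16.2/0.91)² = 1217.5 → n = 1218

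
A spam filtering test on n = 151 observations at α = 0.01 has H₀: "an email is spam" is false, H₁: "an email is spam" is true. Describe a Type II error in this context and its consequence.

Type II error: failing to reject H₀ when it is false — concluding that an email is spam is not supported when in fact it is. Consequence: a spam email lands in the inbox.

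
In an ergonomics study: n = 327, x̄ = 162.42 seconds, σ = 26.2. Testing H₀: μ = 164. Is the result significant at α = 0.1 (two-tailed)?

z = (162.42 - 164)/(26.2/√327) = -1.091. Since |z| ≤ 1.645, not significant at α = 0.1.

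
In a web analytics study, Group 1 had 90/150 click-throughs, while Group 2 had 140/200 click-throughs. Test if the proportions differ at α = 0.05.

p̂₁ = 0.6, p̂₂ = 0.7, pooled p̂ = 0.657. z = -1.95. Critical: ±1.96. Fail to reject H₀.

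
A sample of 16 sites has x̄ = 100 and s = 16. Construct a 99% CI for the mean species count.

CI = x̄ ± t*(s/√n) = 100 ± 2.947(16/√16) = (88.21, 111.79)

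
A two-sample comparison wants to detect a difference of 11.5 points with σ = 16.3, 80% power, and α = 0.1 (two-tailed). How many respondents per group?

n per group = 2(z_α/2 + z_β)²σ²/d² = 2×(1.645 + 0.84)²×16.3²/11.5² = 24.8 → n = 25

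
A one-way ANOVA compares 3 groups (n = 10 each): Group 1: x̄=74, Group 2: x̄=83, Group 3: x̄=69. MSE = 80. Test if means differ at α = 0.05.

Grand mean = 75.33. SS_between = 1006.67, MS_between = 503.33. F = 6.292, F_crit ≈ 3.354. Reject H₀.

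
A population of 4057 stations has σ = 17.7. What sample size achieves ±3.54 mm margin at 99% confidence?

Without FPC: n₀ = (2.576×17.7/3.54)² = 165.894. With FPC: n = n₀N/(n₀+N-1) = 159.4 → n = 160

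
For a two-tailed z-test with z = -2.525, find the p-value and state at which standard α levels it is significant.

p = 2·P(Z > |-2.525|) = 2·(1 - Φ(2.525)) ≈ 0.0116. Significant at α = 0.1; Significant at α = 0.05.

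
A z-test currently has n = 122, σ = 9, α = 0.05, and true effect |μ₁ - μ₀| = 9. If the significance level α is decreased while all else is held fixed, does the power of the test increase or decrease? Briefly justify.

Power decreases: a smaller α raises the critical value, so less of the H₁ sampling distribution falls in the rejection region.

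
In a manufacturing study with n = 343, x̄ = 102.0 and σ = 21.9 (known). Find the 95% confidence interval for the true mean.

CI = x̄ ± z*(σ/√n) = 102.0 ± 1.96(21.9/√343) = 102.0 ± 2.32 = (99.68, 104.32)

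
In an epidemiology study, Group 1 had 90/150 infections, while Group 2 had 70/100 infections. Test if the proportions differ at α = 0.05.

p̂₁ = 0.6, p̂₂ = 0.7, pooled p̂ = 0.64. z = -1.614. Critical: ±1.96. Fail to reject H₀.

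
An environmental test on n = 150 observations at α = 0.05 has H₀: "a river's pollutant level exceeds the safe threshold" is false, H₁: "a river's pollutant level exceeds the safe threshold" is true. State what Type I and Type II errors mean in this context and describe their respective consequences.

Type I (false positive): concluding that a river's pollutant level exceeds the safe threshold when it is not — shutting down a compliant factory unnecessarily. Type II (false negative): failing to conclude that a river's pollutant level exceeds the safe threshold when it is — allowing unsafe pollution to continue. Which is costlier depends on domain priorities and is a judgement call rather than a statistical fact.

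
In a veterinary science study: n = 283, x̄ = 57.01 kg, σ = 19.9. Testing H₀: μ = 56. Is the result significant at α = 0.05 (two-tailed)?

z = (57.01 - 56)/(19.9/√283) = 0.854. Since |z| ≤ 1.96, not significant at α = 0.05.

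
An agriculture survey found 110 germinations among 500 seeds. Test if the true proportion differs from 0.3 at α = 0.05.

p̂ = 0.22, p₀ = 0.3. z = (p̂ - p₀)/√(p₀(1-p₀)/n) = -3.904. Critical: ±1.96. Reject H₀.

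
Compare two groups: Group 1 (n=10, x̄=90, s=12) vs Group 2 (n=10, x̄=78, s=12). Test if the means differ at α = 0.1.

Pooled sp = 12.0. t = 2.236, df = 18. Critical t = ±1.734. Reject H₀.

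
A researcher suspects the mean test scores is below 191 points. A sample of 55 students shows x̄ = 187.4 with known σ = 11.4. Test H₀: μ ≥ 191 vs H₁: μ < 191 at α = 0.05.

z = -2.342. Critical value: -1.645. Reject H₀.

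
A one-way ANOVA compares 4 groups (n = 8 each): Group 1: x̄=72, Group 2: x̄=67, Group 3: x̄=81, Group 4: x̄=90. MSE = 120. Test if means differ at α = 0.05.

Grand mean = 77.5. SS_between = 2472.0, MS_between = 824.0. F = 6.867, F_crit ≈ 2.947. Reject H₀.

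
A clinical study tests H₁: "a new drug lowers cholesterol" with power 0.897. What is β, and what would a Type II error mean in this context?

β = 1 - power = 1 - 0.897 = 0.103. A Type II error is failing to reject H₀ when H₀ is false (false negative) — here, failing to conclude that a new drug lowers cholesterol when in fact it is true. Consequence: shelving an effective drug — patients miss out on a treatment that would have helped.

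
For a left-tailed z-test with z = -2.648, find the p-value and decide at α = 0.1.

p = P(Z < -2.648) = Φ(-2.648) ≈ 0.004. Since p < 0.1, reject H₀ (significant) at α = 0.1.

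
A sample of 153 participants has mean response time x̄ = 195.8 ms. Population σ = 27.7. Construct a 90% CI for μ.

CI = x̄ ± z*(σ/√n) = 195.8 ± 1.645(27.7/√153) = 195.8 ± 3.68 = (192.12, 199.48)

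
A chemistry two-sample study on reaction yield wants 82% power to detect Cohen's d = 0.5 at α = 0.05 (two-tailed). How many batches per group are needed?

z_{α/2} = 1.96, z_β = Φ⁻¹(0.82) = 0.915. For medium effect (d = 0.5): n per group = 2(z_{α/2} + z_β)²/d² = 2(1.96 + 0.915)²/0.5² = 66.1 → 67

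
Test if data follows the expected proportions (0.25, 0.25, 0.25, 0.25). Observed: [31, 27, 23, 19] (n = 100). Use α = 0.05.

Expected: [25.0, 25.0, 25.0, 25.0]. χ² = 3.2. df = 3, critical = 7.815. Fail to reject H₀.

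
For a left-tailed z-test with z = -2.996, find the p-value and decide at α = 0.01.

p = P(Z < -2.996) = Φ(-2.996) ≈ 0.0014. Since p < 0.01, reject H₀ (significant) at α = 0.01.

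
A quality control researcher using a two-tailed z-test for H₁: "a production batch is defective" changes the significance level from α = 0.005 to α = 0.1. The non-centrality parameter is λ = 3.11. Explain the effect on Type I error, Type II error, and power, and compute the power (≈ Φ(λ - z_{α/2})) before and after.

Increasing α from 0.005 to 0.1:
• Type I error rate increases (α is the Type I rate by definition).
• Critical value moves from z_{α/2} = 2.807 to 1.645, so power = Φ(λ - z_{α/2}) goes from Φ(3.11 - 2.807) = 0.619 to Φ(3.11 - 1.645) = 0.929.
• Type II error rate β = 1 - power therefore decreases (0.381 → 0.071).
Appropriate when false negatives are costly — here, shipping a defective batch — faulty products reach customers.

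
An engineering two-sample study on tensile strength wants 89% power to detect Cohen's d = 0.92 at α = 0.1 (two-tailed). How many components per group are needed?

z_{α/2} = 1.645, z_β = Φ⁻¹(0.89) = 1.227. For large effect (d = 0.92): n per group = 2(z_{α/2} + z_β)²/d² = 2(1.645 + 1.227)²/0.92² = 19.5 → 20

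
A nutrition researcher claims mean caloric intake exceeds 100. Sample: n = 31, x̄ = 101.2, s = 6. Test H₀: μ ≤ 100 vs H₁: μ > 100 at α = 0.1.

t = (101.2 - 100)/(6/√31) = 1.114, df = 30. Critical t = 1.31. Fail to reject H₀.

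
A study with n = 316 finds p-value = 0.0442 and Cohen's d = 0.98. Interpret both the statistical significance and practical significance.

Statistically significant (p = 0.0442 < 0.05). Cohen's d = 0.98 indicates a large effect size. Both statistical and practical significance should be considered.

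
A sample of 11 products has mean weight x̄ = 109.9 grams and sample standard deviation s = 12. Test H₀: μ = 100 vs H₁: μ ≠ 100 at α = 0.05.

t = (x̄ - μ₀)/(s/√n) = (109.9 - 100)/(12/√11) = 2.736. df = 10, critical t = ±2.228. Reject H₀.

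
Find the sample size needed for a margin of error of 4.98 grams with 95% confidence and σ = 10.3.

n = (z*σ/E)² = (1.96×10.3/4.98)² = 16.4 → n = 17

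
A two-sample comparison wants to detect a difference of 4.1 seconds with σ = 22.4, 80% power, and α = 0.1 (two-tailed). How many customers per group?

n per group = 2(z_α/2 + z_β)²σ²/d² = 2×(1.645 + 0.84)²×22.4²/4.1² = 368.6 → n = 369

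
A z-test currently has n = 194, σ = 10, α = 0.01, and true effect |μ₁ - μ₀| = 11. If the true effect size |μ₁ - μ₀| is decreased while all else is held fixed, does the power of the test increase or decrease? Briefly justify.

Power decreases: a smaller true effect decreases the non-centrality λ = |μ₁ - μ₀|/(σ/√n).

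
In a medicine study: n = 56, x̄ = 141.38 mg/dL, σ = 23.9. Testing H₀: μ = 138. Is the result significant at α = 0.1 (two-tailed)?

z = (141.38 - 138)/(23.9/√56) = 1.058. Since |z| ≤ 1.645, not significant at α = 0.1.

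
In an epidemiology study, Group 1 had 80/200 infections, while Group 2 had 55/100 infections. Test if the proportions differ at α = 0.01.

p̂₁ = 0.4, p̂₂ = 0.55, pooled p̂ = 0.45. z = -2.462. Critical: ±2.576. Fail to reject H₀.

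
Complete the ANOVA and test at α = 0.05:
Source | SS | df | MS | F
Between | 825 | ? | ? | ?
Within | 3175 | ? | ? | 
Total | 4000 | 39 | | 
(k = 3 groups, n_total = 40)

df_between = 2, df_within = 37. MS_between = 412.5, MS_within = 85.81. F = 4.807, F_crit ≈ 3.252. Reject H₀.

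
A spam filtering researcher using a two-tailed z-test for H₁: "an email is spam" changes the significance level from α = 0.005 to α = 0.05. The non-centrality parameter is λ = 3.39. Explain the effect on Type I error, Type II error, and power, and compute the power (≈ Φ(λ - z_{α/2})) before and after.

Increasing α from 0.005 to 0.05:
• Type I error rate increases (α is the Type I rate by definition).
• Critical value moves from z_{α/2} = 2.807 to 1.96, so power = Φ(λ - z_{α/2}) goes from Φ(3.39 - 2.807) = 0.72 to Φ(3.39 - 1.96) = 0.924.
• Type II error rate β = 1 - power therefore decreases (0.28 → 0.076).
Appropriate when false negatives are costly — here, a spam email lands in the inbox.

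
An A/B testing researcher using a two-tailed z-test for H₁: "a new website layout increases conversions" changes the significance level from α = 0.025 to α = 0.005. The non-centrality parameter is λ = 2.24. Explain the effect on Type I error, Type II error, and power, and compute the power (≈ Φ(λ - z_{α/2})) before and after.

Decreasing α from 0.025 to 0.005:
• Type I error rate decreases (α is the Type I rate by definition).
• Critical value moves from z_{α/2} = 2.241 to 2.807, so power = Φ(λ - z_{α/2}) goes from Φ(2.24 - 2.241) = 0.5 to Φ(2.24 - 2.807) = 0.285.
• Type II error rate β = 1 - power therefore increases (0.5 → 0.715).
Appropriate when false positives are costly — here, rolling out a layout that doesn't actually help — wasted engineering effort.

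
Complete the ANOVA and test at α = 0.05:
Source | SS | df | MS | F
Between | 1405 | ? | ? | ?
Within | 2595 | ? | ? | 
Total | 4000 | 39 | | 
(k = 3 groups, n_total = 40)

df_between = 2, df_within = 37. MS_between = 702.5, MS_within = 70.14. F = 10.016, F_crit ≈ 3.252. Reject H₀.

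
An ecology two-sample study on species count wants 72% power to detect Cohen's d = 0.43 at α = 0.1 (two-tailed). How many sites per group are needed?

z_{α/2} = 1.645, z_β = Φ⁻¹(0.72) = 0.583. For small effect (d = 0.43): n per group = 2(z_{α/2} + z_β)²/d² = 2(1.645 + 0.583)²/0.43² = 53.7 → 54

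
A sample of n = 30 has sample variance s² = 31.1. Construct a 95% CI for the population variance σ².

df = 29. χ²_{0.025} = 45.722, χ²_{0.975} = 16.047. CI for σ² = ((n-1)s²/χ²_{α/2}, (n-1)s²/χ²_{1-α/2}) = (29·31.1/45.722, 29·31.1/16.047) = (19.73, 56.2)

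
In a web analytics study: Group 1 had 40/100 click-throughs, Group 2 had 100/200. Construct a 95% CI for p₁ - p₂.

p̂₁ = 0.4, p̂₂ = 0.5. Difference = -0.1. CI = (-0.218, 0.018)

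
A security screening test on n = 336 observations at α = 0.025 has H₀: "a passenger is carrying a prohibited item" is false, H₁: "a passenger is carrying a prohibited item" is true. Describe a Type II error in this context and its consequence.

Type II error: failing to reject H₀ when it is false — concluding that a passenger is carrying a prohibited item is not supported when in fact it is. Consequence: letting a prohibited item through — security breach.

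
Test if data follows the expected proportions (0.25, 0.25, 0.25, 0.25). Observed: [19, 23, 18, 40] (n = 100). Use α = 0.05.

Expected: [25.0, 25.0, 25.0, 25.0]. χ² = 12.56. df = 3, critical = 7.815. Reject H₀.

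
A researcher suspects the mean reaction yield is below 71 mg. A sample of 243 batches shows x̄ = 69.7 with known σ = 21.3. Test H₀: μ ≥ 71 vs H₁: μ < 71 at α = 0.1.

z = -0.951. Critical value: -1.28. Fail to reject H₀.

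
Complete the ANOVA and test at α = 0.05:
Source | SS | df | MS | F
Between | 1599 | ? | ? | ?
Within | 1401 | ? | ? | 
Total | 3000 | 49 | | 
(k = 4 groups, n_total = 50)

df_between = 3, df_within = 46. MS_between = 533.0, MS_within = 30.46. F = 17.5, F_crit ≈ 2.807. Reject H₀.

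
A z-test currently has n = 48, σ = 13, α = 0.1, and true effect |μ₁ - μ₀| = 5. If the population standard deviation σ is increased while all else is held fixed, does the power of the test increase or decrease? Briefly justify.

Power decreases: a larger σ inflates the standard error σ/√n, pulling the sampling distribution under H₁ back toward the critical value.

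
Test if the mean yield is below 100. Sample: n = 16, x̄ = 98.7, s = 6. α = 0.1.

t = (98.7 - 100)/(6/√16) = -0.867, df = 15. Critical t = -1.341. Fail to reject H₀.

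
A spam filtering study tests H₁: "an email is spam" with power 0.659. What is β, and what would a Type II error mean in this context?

β = 1 - power = 1 - 0.659 = 0.341. A Type II error is failing to reject H₀ when H₀ is false (false negative) — here, failing to conclude that an email is spam when in fact it is true. Consequence: a spam email lands in the inbox.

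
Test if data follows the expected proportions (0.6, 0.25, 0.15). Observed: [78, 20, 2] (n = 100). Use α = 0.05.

Expected: [60.0, 25.0, 15.0]. χ² = 17.667. df = 2, critical = 5.991. Reject H₀.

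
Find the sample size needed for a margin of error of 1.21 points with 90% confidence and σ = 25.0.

n = (z*σ/E)² = (1.645×25.0/1.21)² = 1155.2 → n = 1156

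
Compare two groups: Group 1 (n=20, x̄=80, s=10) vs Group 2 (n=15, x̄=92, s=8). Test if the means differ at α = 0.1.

Pooled sp = 9.2. t = -3.817, df = 33. Critical t = ±1.692. Reject H₀.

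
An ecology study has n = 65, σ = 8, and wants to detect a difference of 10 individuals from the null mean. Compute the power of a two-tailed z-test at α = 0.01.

SE = σ/√n = 8/√65 = 0.992. Non-centrality λ = d/SE = 10/0.992 = 10.078. Power ≈ Φ(λ - z_{α/2}) = Φ(10.078 - 2.576) = Φ(7.502) = 1.0.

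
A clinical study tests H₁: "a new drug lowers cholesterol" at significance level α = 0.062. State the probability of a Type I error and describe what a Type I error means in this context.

P(Type I error) = α = 0.062. A Type I error is rejecting H₀ when H₀ is actually true (false positive) — here, concluding that a new drug lowers cholesterol when in fact this is not the case. Consequence: approving an ineffective drug — patients take a useless medication and may skip effective alternatives.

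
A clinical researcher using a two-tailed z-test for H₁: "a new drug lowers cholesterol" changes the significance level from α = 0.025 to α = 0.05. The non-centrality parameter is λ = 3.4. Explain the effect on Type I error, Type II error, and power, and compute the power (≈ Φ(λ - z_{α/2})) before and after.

Increasing α from 0.025 to 0.05:
• Type I error rate increases (α is the Type I rate by definition).
• Critical value moves from z_{α/2} = 2.241 to 1.96, so power = Φ(λ - z_{α/2}) goes from Φ(3.4 - 2.241) = 0.877 to Φ(3.4 - 1.96) = 0.925.
• Type II error rate β = 1 - power therefore decreases (0.123 → 0.075).
Appropriate when false negatives are costly — here, shelving an effective drug — patients miss out on a treatment that would have helped.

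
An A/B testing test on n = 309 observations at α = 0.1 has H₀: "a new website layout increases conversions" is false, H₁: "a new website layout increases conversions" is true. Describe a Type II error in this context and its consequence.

Type II error: failing to reject H₀ when it is false — concluding that a new website layout increases conversions is not supported when in fact it is. Consequence: discarding a layout that would have improved conversions — lost revenue.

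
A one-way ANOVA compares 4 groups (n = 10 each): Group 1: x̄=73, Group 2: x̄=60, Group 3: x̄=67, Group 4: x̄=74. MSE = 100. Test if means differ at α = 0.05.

Grand mean = 68.5. SS_between = 1250.0, MS_between = 416.67. F = 4.167, F_crit ≈ 2.866. Reject H₀.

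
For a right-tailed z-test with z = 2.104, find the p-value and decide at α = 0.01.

p = P(Z > 2.104) = 1 - Φ(2.104) ≈ 0.0177. Since p ≥ 0.01, fail to reject H₀ (not significant) at α = 0.01.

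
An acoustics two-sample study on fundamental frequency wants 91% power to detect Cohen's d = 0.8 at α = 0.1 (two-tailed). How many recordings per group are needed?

z_{α/2} = 1.645, z_β = Φ⁻¹(0.91) = 1.341. For large effect (d = 0.8): n per group = 2(z_{α/2} + z_β)²/d² = 2(1.645 + 1.341)²/0.8² = 27.9 → 28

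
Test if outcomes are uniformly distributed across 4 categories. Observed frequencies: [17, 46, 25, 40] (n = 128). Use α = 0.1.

Expected = 32 each. χ² = Σ(O-E)²/E = 16.688. df = 3, critical value = 6.251. Reject H₀.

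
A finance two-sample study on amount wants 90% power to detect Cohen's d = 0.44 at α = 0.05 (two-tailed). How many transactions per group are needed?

z_{α/2} = 1.96, z_β = Φ⁻¹(0.9) = 1.282. For small effect (d = 0.44): n per group = 2(z_{α/2} + z_β)²/d² = 2(1.96 + 1.282)²/0.44² = 108.6 → 109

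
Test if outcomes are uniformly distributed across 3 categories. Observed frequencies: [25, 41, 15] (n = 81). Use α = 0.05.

Expected = 27 each. χ² = Σ(O-E)²/E = 12.741. df = 2, critical value = 5.991. Reject H₀.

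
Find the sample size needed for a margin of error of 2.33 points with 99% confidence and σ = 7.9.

n = (z*σ/E)² = (2.576×7.9/2.33)² = 76.3 → n = 77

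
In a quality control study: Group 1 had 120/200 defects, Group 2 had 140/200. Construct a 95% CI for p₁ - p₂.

p̂₁ = 0.6, p̂₂ = 0.7. Difference = -0.1. CI = (-0.193, -0.007)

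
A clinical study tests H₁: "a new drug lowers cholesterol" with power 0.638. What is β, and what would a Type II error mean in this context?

β = 1 - power = 1 - 0.638 = 0.362. A Type II error is failing to reject H₀ when H₀ is false (false negative) — here, failing to conclude that a new drug lowers cholesterol when in fact it is true. Consequence: shelving an effective drug — patients miss out on a treatment that would have helped.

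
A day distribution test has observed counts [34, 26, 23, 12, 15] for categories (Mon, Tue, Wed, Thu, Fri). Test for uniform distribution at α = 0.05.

Expected = 22 each. χ² = Σ(O-E)²/E = 14.091. df = 4, critical value = 9.488. Reject H₀.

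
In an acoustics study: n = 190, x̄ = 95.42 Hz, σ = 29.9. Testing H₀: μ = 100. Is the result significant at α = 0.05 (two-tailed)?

z = (95.42 - 100)/(29.9/√190) = -2.111. Since |z| > 1.96, significant at α = 0.05.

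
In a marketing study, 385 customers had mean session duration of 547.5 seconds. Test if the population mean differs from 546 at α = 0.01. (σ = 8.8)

z = (x̄ - μ₀)/(σ/√n) = (547.5 - 546)/(8.8/√385) = 3.345. Critical value: ±2.576. Since |3.345| > 2.576, Reject H₀.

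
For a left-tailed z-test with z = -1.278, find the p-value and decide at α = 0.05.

p = P(Z < -1.278) = Φ(-1.278) ≈ 0.1006. Since p ≥ 0.05, fail to reject H₀ (not significant) at α = 0.05.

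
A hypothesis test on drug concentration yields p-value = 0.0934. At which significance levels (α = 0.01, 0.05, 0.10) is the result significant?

p = 0.0934. Significant at: α = 0.1.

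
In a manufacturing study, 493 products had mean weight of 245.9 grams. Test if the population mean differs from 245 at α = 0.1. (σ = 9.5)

z = (x̄ - μ₀)/(σ/√n) = (245.9 - 245)/(9.5/√493) = 2.103. Critical value: ±1.645. Since |2.103| > 1.645, Reject H₀.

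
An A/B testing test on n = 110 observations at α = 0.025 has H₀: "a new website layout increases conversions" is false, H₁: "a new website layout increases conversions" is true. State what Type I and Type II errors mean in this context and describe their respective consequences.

Type I (false positive): concluding that a new website layout increases conversions when it is not — rolling out a layout that doesn't actually help — wasted engineering effort. Type II (false negative): failing to conclude that a new website layout increases conversions when it is — discarding a layout that would have improved conversions — lost revenue. Which is costlier depends on domain priorities and is a judgement call rather than a statistical fact.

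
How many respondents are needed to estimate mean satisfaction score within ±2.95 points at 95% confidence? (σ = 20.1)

n = (z*σ/E)² = (1.96×20.1/2.95)² = 178.3 → n = 179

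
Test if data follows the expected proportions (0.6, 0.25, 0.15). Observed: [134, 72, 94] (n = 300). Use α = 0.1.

Expected: [180.0, 75.0, 45.0]. χ² = 65.231. df = 2, critical = 4.605. Reject H₀.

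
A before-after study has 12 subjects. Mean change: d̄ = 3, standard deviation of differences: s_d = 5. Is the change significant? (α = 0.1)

t = d̄/(s_d/√n) = 3/(5/√12) = 2.078. df = 11, critical t = ±1.796. Reject H₀.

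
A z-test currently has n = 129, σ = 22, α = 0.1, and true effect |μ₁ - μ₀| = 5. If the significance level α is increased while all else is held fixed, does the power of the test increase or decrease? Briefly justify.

Power increases: a larger α lowers the critical value, so more of the H₁ sampling distribution falls in the rejection region.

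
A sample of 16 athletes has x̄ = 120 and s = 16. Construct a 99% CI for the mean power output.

CI = x̄ ± t*(s/√n) = 120 ± 2.947(16/√16) = (108.21, 131.79)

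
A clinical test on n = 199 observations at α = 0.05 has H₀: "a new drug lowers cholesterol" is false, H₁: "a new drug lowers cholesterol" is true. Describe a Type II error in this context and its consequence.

Type II error: failing to reject H₀ when it is false — concluding that a new drug lowers cholesterol is not supported when in fact it is. Consequence: shelving an effective drug — patients miss out on a treatment that would have helped.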